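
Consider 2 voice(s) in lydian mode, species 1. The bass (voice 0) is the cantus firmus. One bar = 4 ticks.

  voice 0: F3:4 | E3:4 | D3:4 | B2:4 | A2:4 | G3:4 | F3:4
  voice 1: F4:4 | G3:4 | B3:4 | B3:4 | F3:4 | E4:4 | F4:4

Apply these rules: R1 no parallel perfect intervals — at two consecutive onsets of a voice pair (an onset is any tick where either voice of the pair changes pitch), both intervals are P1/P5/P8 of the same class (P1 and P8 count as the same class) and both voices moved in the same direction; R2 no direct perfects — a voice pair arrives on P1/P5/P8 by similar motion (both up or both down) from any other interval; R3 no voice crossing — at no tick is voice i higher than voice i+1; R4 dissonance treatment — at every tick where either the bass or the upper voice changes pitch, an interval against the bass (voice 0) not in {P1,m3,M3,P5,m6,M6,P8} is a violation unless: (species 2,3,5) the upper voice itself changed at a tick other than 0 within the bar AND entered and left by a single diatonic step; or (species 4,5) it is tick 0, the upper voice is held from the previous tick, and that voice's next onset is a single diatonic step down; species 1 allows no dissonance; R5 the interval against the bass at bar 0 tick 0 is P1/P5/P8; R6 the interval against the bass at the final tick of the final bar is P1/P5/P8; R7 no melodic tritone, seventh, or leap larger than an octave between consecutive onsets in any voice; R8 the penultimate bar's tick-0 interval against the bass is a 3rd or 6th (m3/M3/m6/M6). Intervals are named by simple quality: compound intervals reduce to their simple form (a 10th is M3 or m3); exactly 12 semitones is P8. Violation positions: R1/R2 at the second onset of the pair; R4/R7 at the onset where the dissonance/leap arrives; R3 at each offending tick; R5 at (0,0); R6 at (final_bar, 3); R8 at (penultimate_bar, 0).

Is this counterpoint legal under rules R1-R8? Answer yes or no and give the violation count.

No (4 violations)

bar 0: v0=F3 v1=F4 (P8)
bar 1: v0=E3 v1=G3 (m3)
bar 2: v0=D3 v1=B3 (M6)
bar 3: v0=B2 v1=B3 (P8)
bar 4: v0=A2 v1=F3 (m6)
bar 5: v0=G3 v1=E4 (M6)
bar 6: v0=F3 v1=F4 (P8)
  R7 @ bar1.0: F4->G3 leap 10st
  R7 @ bar4.0: B3->F3 leap 6st
  R7 @ bar5.0: A2->G3 leap 10st
  R7 @ bar5.0: F3->E4 leap 11st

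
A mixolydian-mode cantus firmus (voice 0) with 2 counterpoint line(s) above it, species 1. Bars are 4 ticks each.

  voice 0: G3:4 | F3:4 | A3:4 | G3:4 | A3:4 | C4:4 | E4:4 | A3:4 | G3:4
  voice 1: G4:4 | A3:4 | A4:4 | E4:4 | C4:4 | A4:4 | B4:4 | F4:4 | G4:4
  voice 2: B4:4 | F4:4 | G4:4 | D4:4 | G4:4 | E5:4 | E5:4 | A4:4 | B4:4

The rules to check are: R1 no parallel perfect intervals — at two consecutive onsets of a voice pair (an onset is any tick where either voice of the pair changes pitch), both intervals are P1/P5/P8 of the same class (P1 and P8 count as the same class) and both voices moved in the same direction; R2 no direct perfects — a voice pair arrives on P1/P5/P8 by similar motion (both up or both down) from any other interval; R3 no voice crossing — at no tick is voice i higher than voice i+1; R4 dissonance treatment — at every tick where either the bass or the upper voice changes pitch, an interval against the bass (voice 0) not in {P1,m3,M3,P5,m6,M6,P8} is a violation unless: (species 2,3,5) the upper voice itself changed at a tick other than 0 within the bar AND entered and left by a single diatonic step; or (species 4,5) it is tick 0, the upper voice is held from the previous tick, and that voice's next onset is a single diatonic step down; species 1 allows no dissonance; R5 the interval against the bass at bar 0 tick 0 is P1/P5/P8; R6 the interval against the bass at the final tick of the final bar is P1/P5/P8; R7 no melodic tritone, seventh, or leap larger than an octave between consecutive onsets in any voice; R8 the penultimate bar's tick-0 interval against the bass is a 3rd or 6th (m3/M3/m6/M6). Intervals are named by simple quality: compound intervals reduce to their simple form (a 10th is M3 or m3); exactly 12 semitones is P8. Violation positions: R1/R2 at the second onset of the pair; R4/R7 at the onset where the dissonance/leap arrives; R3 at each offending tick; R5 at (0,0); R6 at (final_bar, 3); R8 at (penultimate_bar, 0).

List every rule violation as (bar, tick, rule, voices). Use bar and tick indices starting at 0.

(0, 0, R5, (0, 2))
(1, 0, R2, (0, 2))
(1, 0, R7, (1,))
(1, 0, R7, (2,))
(2, 0, R2, (0, 1))
(2, 0, R3, (1, 2))
(2, 0, R4, (0, 2))
(2, 1, R3, (1, 2))
(2, 2, R3, (1, 2))
(2, 3, R3, (1, 2))
(3, 0, R2, (0, 2))
(3, 0, R3, (1, 2))
(3, 1, R3, (1, 2))
(3, 2, R3, (1, 2))
(3, 3, R3, (1, 2))
(4, 0, R4, (0, 2))
(5, 0, R1, (1, 2))
(6, 0, R2, (0, 1))
(7, 0, R1, (0, 2))
(7, 0, R7, (1,))
(7, 0, R8, (0, 2))
(8, 3, R6, (0, 2))

bar 0: v0=G3 v1=G4 v2=B4 downbeat M3
bar 1: v0=F3 v1=A3 v2=F4 downbeat P8
bar 2: v0=A3 v1=A4 v2=G4 downbeat m7
bar 3: v0=G3 v1=E4 v2=D4 downbeat P5
bar 4: v0=A3 v1=C4 v2=G4 downbeat m7
bar 5: v0=C4 v1=A4 v2=E5 downbeat M3
bar 6: v0=E4 v1=B4 v2=E5 downbeat P8
bar 7: v0=A3 v1=F4 v2=A4 downbeat P8
bar 8: v0=G3 v1=G4 v2=B4 downbeat M3
  -> R5 @ bar 0 tick 0 v(0, 2): opens on M3
  -> R2 @ bar 1 tick 0 v(0, 2): G3/B4 M3 -> F3/F4 P8 similar
  -> R7 @ bar 1 tick 0 v(1,): G4->A3 leap 10st
  -> R7 @ bar 1 tick 0 v(2,): B4->F4 leap 6st
  -> R2 @ bar 2 tick 0 v(0, 1): F3/A3 M3 -> A3/A4 P8 similar
  -> R3 @ bar 2 tick 0 v(1, 2): A4 above G4
  -> R4 @ bar 2 tick 0 v(0, 2): A3/G4 m7 untreated
  -> R3 @ bar 2 tick 1 v(1, 2): A4 above G4
  -> R3 @ bar 2 tick 2 v(1, 2): A4 above G4
  -> R3 @ bar 2 tick 3 v(1, 2): A4 above G4
  -> R2 @ bar 3 tick 0 v(0, 2): A3/G4 m7 -> G3/D4 P5 similar
  -> R3 @ bar 3 tick 0 v(1, 2): E4 above D4
  -> R3 @ bar 3 tick 1 v(1, 2): E4 above D4
  -> R3 @ bar 3 tick 2 v(1, 2): E4 above D4
  -> R3 @ bar 3 tick 3 v(1, 2): E4 above D4
  -> R4 @ bar 4 tick 0 v(0, 2): A3/G4 m7 untreated
  -> R1 @ bar 5 tick 0 v(1, 2): C4/G4 P5 -> A4/E5 P5 similar
  -> R2 @ bar 6 tick 0 v(0, 1): C4/A4 M6 -> E4/B4 P5 similar
  -> R1 @ bar 7 tick 0 v(0, 2): E4/E5 P8 -> A3/A4 P8 similar
  -> R7 @ bar 7 tick 0 v(1,): B4->F4 leap 6st
  -> R8 @ bar 7 tick 0 v(0, 2): penult P8 not 3rd/6th
  -> R6 @ bar 8 tick 3 v(0, 2): closes on M3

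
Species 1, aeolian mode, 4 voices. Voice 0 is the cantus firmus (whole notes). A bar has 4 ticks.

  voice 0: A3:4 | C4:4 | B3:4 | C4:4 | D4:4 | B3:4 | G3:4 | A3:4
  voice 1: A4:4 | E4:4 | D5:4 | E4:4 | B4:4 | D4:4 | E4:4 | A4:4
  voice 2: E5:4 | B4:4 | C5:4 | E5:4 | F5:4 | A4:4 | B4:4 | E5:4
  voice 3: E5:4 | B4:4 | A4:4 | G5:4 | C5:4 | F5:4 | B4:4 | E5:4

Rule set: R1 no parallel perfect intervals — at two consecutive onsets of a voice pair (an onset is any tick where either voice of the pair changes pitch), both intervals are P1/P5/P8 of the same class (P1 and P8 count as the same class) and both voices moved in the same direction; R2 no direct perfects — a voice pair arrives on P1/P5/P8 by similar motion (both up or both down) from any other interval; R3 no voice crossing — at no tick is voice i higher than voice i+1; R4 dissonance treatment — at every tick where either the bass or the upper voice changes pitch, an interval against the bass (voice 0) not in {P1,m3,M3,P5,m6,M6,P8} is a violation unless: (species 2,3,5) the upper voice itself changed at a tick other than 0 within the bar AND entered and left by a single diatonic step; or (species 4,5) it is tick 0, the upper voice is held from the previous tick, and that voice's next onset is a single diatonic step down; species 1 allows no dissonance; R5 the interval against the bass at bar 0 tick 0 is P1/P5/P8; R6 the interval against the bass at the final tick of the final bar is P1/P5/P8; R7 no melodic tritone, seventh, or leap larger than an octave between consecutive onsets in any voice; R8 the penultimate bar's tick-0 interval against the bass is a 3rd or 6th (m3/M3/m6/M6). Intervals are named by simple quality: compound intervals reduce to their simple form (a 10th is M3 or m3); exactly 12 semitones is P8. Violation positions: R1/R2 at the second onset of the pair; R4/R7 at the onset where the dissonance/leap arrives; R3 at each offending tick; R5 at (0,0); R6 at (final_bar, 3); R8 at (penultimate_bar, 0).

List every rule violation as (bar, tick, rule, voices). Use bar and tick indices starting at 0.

bar 0: v0=A3 v1=A4 v2=E5 v3=E5 downbeat P5
bar 1: v0=C4 v1=E4 v2=B4 v3=B4 downbeat M7
bar 2: v0=B3 v1=D5 v2=C5 v3=A4 downbeat m7
bar 3: v0=C4 v1=E4 v2=E5 v3=G5 downbeat P5
bar 4: v0=D4 v1=B4 v2=F5 v3=C5 downbeat m7
bar 5: v0=B3 v1=D4 v2=A4 v3=F5 downbeat TT
bar 6: v0=G3 v1=E4 v2=B4 v3=B4 downbeat M3
bar 7: v0=A3 v1=A4 v2=E5 v3=E5 downbeat P5
  -> R1 @ bar 1 tick 0 v(1, 2): A4/E5 P5 -> E4/B4 P5 similar
  -> R1 @ bar 1 tick 0 v(1, 3): A4/E5 P5 -> E4/B4 P5 similar
  -> R1 @ bar 1 tick 0 v(2, 3): E5/E5 P1 -> B4/B4 P1 similar
  -> R4 @ bar 1 tick 0 v(0, 2): C4/B4 M7 untreated
  -> R4 @ bar 1 tick 0 v(0, 3): C4/B4 M7 untreated
  -> R3 @ bar 2 tick 0 v(1, 2): D5 above C5
  -> R3 @ bar 2 tick 0 v(2, 3): C5 above A4
  -> R4 @ bar 2 tick 0 v(0, 2): B3/C5 m2 untreated
  -> R4 @ bar 2 tick 0 v(0, 3): B3/A4 m7 untreated
  -> R7 @ bar 2 tick 0 v(1,): E4->D5 leap 10st
  -> R3 @ bar 2 tick 1 v(1, 2): D5 above C5
  -> R3 @ bar 2 tick 1 v(2, 3): C5 above A4
  -> R3 @ bar 2 tick 2 v(1, 2): D5 above C5
  -> R3 @ bar 2 tick 2 v(2, 3): C5 above A4
  -> R3 @ bar 2 tick 3 v(1, 2): D5 above C5
  -> R3 @ bar 2 tick 3 v(2, 3): C5 above A4
  -> R2 @ bar 3 tick 0 v(0, 3): B3/A4 m7 -> C4/G5 P5 similar
  -> R7 @ bar 3 tick 0 v(1,): D5->E4 leap 10st
  -> R7 @ bar 3 tick 0 v(3,): A4->G5 leap 10st
  -> R3 @ bar 4 tick 0 v(2, 3): F5 above C5
  -> R4 @ bar 4 tick 0 v(0, 3): D4/C5 m7 untreated
  -> R3 @ bar 4 tick 1 v(2, 3): F5 above C5
  -> R3 @ bar 4 tick 2 v(2, 3): F5 above C5
  -> R3 @ bar 4 tick 3 v(2, 3): F5 above C5
  -> R2 @ bar 5 tick 0 v(1, 2): B4/F5 TT -> D4/A4 P5 similar
  -> R4 @ bar 5 tick 0 v(0, 2): B3/A4 m7 untreated
  -> R4 @ bar 5 tick 0 v(0, 3): B3/F5 TT untreated
  -> R1 @ bar 6 tick 0 v(1, 2): D4/A4 P5 -> E4/B4 P5 similar
  -> R7 @ bar 6 tick 0 v(3,): F5->B4 leap 6st
  -> R1 @ bar 7 tick 0 v(1, 2): E4/B4 P5 -> A4/E5 P5 similar
  -> R1 @ bar 7 tick 0 v(1, 3): E4/B4 P5 -> A4/E5 P5 similar
  -> R1 @ bar 7 tick 0 v(2, 3): B4/B4 P1 -> E5/E5 P1 similar
  -> R2 @ bar 7 tick 0 v(0, 1): G3/E4 M6 -> A3/A4 P8 similar
  -> R2 @ bar 7 tick 0 v(0, 2): G3/B4 M3 -> A3/E5 P5 similar
  -> R2 @ bar 7 tick 0 v(0, 3): G3/B4 M3 -> A3/E5 P5 similar

(1, 0, R1, (1, 2))
(1, 0, R1, (1, 3))
(1, 0, R1, (2, 3))
(1, 0, R4, (0, 2))
(1, 0, R4, (0, 3))
(2, 0, R3, (1, 2))
(2, 0, R3, (2, 3))
(2, 0, R4, (0, 2))
(2, 0, R4, (0, 3))
(2, 0, R7, (1,))
(2, 1, R3, (1, 2))
(2, 1, R3, (2, 3))
(2, 2, R3, (1, 2))
(2, 2, R3, (2, 3))
(2, 3, R3, (1, 2))
(2, 3, R3, (2, 3))
(3, 0, R2, (0, 3))
(3, 0, R7, (1,))
(3, 0, R7, (3,))
(4, 0, R3, (2, 3))
(4, 0, R4, (0, 3))
(4, 1, R3, (2, 3))
(4, 2, R3, (2, 3))
(4, 3, R3, (2, 3))
(5, 0, R2, (1, 2))
(5, 0, R4, (0, 2))
(5, 0, R4, (0, 3))
(6, 0, R1, (1, 2))
(6, 0, R7, (3,))
(7, 0, R1, (1, 2))
(7, 0, R1, (1, 3))
(7, 0, R1, (2, 3))
(7, 0, R2, (0, 1))
(7, 0, R2, (0, 2))
(7, 0, R2, (0, 3))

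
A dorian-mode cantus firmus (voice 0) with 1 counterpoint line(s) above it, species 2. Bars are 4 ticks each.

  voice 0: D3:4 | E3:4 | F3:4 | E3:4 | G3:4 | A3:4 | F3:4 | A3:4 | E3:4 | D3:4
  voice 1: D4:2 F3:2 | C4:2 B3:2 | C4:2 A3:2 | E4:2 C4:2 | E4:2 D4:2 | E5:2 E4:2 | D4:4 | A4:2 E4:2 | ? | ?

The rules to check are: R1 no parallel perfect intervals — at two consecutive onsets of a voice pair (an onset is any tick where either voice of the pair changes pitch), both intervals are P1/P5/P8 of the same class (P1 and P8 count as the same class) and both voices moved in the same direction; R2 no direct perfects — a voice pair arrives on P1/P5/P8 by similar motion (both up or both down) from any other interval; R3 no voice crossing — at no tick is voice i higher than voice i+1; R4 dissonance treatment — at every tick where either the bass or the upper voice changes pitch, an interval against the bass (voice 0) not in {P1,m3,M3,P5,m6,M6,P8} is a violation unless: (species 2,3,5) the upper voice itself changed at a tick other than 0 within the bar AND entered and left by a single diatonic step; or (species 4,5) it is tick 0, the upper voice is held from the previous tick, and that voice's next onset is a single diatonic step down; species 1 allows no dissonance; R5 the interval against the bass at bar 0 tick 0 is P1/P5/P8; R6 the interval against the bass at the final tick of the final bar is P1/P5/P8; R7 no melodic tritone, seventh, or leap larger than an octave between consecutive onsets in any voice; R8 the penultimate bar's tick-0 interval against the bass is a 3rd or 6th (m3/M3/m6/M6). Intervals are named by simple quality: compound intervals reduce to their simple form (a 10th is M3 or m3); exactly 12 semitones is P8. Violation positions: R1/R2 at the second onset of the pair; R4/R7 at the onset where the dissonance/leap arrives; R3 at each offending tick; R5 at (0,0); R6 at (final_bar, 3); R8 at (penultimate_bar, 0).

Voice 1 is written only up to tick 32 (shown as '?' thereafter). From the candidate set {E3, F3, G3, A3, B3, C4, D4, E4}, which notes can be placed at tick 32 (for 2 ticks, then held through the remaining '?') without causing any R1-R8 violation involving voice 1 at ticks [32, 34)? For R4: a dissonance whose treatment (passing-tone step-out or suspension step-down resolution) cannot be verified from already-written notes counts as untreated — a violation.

{C4, G3}

E3: violates R2,R8
F3: violates R4,R7,R8
G3: legal
A3: violates R4,R8
B3: violates R1,R8
C4: legal
D4: violates R4,R8
E4: violates R8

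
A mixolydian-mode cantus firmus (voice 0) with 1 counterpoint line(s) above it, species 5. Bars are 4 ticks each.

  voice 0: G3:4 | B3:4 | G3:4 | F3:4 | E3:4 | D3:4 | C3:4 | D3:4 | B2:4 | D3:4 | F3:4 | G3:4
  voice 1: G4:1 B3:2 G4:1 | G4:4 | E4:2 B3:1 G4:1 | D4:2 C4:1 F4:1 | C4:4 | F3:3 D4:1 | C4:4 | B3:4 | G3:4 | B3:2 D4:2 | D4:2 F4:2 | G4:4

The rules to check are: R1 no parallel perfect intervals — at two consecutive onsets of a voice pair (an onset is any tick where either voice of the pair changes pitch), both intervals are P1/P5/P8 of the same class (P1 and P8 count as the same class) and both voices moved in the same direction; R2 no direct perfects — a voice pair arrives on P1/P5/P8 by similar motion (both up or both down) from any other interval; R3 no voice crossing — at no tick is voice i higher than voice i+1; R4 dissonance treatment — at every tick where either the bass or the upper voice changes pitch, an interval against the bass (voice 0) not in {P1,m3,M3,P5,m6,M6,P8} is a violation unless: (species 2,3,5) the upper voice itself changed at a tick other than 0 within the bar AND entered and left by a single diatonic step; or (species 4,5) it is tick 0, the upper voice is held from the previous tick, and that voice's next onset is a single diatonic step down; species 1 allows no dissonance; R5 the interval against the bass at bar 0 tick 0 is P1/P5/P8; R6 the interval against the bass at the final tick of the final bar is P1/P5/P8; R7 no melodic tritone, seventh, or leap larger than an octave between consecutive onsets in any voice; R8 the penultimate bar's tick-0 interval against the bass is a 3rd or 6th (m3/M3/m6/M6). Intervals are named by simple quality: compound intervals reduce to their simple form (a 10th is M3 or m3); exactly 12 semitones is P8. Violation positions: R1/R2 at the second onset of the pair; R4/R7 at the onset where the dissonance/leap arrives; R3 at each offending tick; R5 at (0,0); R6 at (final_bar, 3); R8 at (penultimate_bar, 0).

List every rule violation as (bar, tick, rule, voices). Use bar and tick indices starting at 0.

(6, 0, R1, (0, 1))
(11, 0, R1, (0, 1))

bar 0: v0=G3 v1=G4 downbeat P8
bar 1: v0=B3 v1=G4 downbeat m6
bar 2: v0=G3 v1=E4 downbeat M6
bar 3: v0=F3 v1=D4 downbeat M6
bar 4: v0=E3 v1=C4 downbeat m6
bar 5: v0=D3 v1=F3 downbeat m3
bar 6: v0=C3 v1=C4 downbeat P8
bar 7: v0=D3 v1=B3 downbeat M6
bar 8: v0=B2 v1=G3 downbeat m6
bar 9: v0=D3 v1=B3 downbeat M6
bar 10: v0=F3 v1=D4 downbeat M6
bar 11: v0=G3 v1=G4 downbeat P8
  -> R1 @ bar 6 tick 0 v(0, 1): D3/D4 P8 -> C3/C4 P8 similar
  -> R1 @ bar 11 tick 0 v(0, 1): F3/F4 P8 -> G3/G4 P8 similar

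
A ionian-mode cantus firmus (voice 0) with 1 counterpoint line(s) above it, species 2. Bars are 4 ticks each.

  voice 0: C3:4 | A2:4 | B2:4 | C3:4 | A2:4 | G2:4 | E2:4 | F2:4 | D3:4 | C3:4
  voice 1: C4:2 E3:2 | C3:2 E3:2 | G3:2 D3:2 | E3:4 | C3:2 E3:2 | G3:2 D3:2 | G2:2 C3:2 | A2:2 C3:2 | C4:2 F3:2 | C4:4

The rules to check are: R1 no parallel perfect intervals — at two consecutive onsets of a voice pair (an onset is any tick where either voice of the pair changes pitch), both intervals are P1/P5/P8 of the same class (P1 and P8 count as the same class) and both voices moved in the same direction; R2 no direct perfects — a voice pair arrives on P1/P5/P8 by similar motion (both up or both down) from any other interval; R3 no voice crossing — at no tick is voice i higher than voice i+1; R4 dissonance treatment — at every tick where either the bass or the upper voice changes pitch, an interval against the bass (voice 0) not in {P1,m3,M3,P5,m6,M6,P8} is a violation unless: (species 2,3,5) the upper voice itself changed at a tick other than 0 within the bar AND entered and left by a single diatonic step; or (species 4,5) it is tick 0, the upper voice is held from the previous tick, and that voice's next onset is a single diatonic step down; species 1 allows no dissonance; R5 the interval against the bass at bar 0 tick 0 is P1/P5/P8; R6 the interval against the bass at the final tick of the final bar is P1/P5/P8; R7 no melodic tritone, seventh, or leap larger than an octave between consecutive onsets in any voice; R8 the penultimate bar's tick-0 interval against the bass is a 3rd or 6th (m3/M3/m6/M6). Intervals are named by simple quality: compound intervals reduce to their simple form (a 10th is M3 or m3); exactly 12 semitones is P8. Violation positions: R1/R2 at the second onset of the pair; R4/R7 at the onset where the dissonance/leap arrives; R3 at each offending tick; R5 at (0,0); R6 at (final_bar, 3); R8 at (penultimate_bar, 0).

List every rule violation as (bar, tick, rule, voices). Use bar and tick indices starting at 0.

(8, 0, R4, (0, 1))
(8, 0, R8, (0, 1))

bar 0: v0=C3 v1=C4 downbeat P8
bar 1: v0=A2 v1=C3 downbeat m3
bar 2: v0=B2 v1=G3 downbeat m6
bar 3: v0=C3 v1=E3 downbeat M3
bar 4: v0=A2 v1=C3 downbeat m3
bar 5: v0=G2 v1=G3 downbeat P8
bar 6: v0=E2 v1=G2 downbeat m3
bar 7: v0=F2 v1=A2 downbeat M3
bar 8: v0=D3 v1=C4 downbeat m7
bar 9: v0=C3 v1=C4 downbeat P8
  -> R4 @ bar 8 tick 0 v(0, 1): D3/C4 m7 untreated
  -> R8 @ bar 8 tick 0 v(0, 1): penult m7 not 3rd/6th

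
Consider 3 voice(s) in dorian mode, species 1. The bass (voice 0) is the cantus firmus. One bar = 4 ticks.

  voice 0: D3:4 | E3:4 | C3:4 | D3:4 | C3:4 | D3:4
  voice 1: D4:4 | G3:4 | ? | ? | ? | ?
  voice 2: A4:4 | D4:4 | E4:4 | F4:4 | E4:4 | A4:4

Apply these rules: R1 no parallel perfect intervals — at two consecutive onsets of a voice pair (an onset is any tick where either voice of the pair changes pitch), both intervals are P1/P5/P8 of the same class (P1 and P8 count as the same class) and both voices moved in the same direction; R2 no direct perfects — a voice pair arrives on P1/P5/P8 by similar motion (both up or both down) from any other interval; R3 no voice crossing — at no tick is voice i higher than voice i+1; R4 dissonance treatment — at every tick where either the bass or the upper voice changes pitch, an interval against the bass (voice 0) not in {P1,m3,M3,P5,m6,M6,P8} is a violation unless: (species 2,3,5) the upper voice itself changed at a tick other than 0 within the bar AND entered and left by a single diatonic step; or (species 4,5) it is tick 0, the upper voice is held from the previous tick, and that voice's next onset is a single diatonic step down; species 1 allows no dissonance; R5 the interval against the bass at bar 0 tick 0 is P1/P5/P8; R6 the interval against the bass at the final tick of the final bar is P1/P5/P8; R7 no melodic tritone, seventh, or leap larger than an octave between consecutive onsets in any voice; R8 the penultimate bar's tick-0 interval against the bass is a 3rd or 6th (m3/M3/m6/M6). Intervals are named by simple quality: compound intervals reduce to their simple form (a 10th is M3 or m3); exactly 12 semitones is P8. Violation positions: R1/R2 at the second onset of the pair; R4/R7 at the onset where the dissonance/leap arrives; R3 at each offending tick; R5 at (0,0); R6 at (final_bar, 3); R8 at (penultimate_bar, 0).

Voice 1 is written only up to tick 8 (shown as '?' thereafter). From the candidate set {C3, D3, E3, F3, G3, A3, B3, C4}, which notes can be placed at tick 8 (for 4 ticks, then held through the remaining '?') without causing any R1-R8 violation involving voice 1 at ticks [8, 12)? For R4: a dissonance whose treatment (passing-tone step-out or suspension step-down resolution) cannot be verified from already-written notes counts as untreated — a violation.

C3: violates R2
D3: violates R4
E3: legal
F3: violates R4
G3: legal
A3: violates R1
B3: violates R4
C4: legal

{C4, E3, G3}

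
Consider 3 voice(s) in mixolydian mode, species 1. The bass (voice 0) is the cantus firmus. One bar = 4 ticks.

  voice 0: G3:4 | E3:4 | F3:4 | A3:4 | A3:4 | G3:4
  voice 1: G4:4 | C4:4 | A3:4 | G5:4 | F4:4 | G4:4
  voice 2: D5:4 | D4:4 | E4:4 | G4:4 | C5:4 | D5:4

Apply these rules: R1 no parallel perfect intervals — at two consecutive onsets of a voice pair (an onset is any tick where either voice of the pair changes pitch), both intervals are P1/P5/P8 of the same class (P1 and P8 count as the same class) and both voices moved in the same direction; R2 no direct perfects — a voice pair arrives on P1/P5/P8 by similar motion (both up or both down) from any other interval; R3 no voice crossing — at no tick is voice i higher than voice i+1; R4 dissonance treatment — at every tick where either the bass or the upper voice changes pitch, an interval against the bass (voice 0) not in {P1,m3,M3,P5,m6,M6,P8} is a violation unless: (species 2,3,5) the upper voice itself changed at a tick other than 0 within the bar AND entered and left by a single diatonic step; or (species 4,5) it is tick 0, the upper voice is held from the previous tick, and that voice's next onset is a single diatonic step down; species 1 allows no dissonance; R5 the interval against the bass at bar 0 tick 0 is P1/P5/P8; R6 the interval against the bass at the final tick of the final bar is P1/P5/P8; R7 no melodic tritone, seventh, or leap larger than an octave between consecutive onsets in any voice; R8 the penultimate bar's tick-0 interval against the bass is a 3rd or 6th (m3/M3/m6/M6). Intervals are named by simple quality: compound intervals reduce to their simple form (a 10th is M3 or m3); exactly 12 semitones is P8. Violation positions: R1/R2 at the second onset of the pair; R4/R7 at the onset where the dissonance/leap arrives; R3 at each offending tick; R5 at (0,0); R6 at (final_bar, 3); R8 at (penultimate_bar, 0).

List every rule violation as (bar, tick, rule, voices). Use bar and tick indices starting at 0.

bar 0: v0=G3 v1=G4 v2=D5 downbeat P5
bar 1: v0=E3 v1=C4 v2=D4 downbeat m7
bar 2: v0=F3 v1=A3 v2=E4 downbeat M7
bar 3: v0=A3 v1=G5 v2=G4 downbeat m7
bar 4: v0=A3 v1=F4 v2=C5 downbeat m3
bar 5: v0=G3 v1=G4 v2=D5 downbeat P5
  -> R4 @ bar 1 tick 0 v(0, 2): E3/D4 m7 untreated
  -> R4 @ bar 2 tick 0 v(0, 2): F3/E4 M7 untreated
  -> R2 @ bar 3 tick 0 v(1, 2): A3/E4 P5 -> G5/G4 P8 similar
  -> R3 @ bar 3 tick 0 v(1, 2): G5 above G4
  -> R4 @ bar 3 tick 0 v(0, 1): A3/G5 m7 untreated
  -> R4 @ bar 3 tick 0 v(0, 2): A3/G4 m7 untreated
  -> R7 @ bar 3 tick 0 v(1,): A3->G5 leap 22st
  -> R3 @ bar 3 tick 1 v(1, 2): G5 above G4
  -> R3 @ bar 3 tick 2 v(1, 2): G5 above G4
  -> R3 @ bar 3 tick 3 v(1, 2): G5 above G4
  -> R7 @ bar 4 tick 0 v(1,): G5->F4 leap 14st
  -> R1 @ bar 5 tick 0 v(1, 2): F4/C5 P5 -> G4/D5 P5 similar

(1, 0, R4, (0, 2))
(2, 0, R4, (0, 2))
(3, 0, R2, (1, 2))
(3, 0, R3, (1, 2))
(3, 0, R4, (0, 1))
(3, 0, R4, (0, 2))
(3, 0, R7, (1,))
(3, 1, R3, (1, 2))
(3, 2, R3, (1, 2))
(3, 3, R3, (1, 2))
(4, 0, R7, (1,))
(5, 0, R1, (1, 2))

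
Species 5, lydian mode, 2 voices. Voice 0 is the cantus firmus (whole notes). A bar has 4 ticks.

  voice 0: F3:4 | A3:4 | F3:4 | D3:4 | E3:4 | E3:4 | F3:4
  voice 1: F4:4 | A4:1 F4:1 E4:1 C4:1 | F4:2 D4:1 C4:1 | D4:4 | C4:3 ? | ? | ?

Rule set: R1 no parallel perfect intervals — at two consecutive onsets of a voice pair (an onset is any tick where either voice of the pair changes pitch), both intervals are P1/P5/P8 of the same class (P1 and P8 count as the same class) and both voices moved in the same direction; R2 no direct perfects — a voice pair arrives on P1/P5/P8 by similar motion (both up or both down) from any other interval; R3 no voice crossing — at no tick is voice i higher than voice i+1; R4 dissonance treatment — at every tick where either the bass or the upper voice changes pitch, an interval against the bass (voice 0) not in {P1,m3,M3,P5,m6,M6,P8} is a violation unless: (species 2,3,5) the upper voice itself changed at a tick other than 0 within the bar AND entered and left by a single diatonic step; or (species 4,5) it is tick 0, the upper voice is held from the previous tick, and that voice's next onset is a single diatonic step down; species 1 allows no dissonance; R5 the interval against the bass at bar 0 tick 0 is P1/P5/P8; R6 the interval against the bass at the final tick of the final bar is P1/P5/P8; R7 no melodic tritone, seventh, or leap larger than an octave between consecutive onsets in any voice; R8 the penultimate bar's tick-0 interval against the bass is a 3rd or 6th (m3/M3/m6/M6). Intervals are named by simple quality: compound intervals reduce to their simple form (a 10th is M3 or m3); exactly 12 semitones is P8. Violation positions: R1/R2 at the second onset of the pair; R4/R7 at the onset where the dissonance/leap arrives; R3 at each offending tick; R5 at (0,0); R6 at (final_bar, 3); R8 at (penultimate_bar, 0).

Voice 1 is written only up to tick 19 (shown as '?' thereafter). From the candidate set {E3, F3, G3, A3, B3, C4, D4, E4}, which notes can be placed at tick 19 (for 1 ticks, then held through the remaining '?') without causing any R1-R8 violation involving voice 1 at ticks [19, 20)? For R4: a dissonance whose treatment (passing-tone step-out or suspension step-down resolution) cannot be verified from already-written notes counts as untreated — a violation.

{B3, C4, E3, E4, G3}

E3: legal
F3: violates R4
G3: legal
A3: violates R4
B3: legal
C4: legal
D4: violates R4
E4: legal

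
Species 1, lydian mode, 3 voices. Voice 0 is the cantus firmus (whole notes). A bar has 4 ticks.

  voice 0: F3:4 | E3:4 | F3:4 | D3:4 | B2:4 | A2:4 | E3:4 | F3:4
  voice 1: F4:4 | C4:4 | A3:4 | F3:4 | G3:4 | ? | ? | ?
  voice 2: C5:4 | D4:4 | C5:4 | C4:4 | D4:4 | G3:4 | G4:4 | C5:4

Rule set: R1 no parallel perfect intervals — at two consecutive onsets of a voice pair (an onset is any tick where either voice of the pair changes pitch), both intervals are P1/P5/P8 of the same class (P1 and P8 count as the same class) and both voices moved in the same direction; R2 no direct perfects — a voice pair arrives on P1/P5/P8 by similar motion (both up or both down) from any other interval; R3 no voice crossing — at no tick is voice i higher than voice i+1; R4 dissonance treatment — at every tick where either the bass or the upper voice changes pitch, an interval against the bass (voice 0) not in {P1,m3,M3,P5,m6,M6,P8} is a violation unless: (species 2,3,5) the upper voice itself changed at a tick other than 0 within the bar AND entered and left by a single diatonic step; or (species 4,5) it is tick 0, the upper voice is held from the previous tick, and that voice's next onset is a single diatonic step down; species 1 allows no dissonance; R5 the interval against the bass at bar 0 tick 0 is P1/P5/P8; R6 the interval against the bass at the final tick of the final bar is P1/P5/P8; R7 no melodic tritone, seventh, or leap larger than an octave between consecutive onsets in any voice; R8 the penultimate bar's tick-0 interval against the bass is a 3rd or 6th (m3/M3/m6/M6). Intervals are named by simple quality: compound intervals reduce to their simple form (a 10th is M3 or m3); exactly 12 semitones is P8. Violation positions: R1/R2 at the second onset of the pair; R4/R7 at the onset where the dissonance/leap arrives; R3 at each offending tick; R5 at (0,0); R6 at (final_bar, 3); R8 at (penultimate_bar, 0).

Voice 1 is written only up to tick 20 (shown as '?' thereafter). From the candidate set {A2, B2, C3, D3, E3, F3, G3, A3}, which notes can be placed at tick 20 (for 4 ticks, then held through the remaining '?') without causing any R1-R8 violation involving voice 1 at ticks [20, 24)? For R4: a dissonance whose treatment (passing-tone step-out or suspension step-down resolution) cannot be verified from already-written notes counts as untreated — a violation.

{F3}

A2: violates R2,R7
B2: violates R4
C3: violates R1
D3: violates R4
E3: violates R2
F3: legal
G3: violates R4
A3: violates R3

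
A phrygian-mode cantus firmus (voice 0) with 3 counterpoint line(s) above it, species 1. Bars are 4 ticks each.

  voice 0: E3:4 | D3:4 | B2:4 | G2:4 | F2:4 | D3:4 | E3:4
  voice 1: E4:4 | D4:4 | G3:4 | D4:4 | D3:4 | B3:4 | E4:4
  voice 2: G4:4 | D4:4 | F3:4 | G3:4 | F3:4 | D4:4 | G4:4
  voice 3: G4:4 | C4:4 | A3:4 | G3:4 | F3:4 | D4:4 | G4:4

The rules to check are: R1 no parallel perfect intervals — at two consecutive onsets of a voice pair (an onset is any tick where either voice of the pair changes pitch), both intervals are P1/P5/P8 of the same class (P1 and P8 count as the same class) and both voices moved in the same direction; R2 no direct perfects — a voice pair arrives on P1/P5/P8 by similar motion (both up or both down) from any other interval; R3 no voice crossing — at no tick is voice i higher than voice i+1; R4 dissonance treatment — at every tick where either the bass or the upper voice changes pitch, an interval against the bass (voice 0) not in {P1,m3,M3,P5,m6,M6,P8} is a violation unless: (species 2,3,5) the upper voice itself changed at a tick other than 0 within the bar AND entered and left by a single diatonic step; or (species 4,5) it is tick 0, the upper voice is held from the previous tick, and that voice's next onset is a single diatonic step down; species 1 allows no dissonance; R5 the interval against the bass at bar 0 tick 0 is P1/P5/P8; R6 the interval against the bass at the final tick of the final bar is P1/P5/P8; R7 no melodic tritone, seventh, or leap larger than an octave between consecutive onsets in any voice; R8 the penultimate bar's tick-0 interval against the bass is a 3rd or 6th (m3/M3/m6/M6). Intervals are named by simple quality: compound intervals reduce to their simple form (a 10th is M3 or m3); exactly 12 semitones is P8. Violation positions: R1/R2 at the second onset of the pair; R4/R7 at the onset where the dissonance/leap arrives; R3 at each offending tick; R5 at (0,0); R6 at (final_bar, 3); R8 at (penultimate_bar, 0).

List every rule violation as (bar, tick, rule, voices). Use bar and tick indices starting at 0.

bar 0: v0=E3 v1=E4 v2=G4 v3=G4 downbeat m3
bar 1: v0=D3 v1=D4 v2=D4 v3=C4 downbeat m7
bar 2: v0=B2 v1=G3 v2=F3 v3=A3 downbeat m7
bar 3: v0=G2 v1=D4 v2=G3 v3=G3 downbeat P8
bar 4: v0=F2 v1=D3 v2=F3 v3=F3 downbeat P8
bar 5: v0=D3 v1=B3 v2=D4 v3=D4 downbeat P8
bar 6: v0=E3 v1=E4 v2=G4 v3=G4 downbeat m3
  -> R5 @ bar 0 tick 0 v(0, 2): opens on m3
  -> R5 @ bar 0 tick 0 v(0, 3): opens on m3
  -> R1 @ bar 1 tick 0 v(0, 1): E3/E4 P8 -> D3/D4 P8 similar
  -> R2 @ bar 1 tick 0 v(0, 2): E3/G4 m3 -> D3/D4 P8 similar
  -> R2 @ bar 1 tick 0 v(1, 2): E4/G4 m3 -> D4/D4 P1 similar
  -> R3 @ bar 1 tick 0 v(2, 3): D4 above C4
  -> R4 @ bar 1 tick 0 v(0, 3): D3/C4 m7 untreated
  -> R3 @ bar 1 tick 1 v(2, 3): D4 above C4
  -> R3 @ bar 1 tick 2 v(2, 3): D4 above C4
  -> R3 @ bar 1 tick 3 v(2, 3): D4 above C4
  -> R3 @ bar 2 tick 0 v(1, 2): G3 above F3
  -> R4 @ bar 2 tick 0 v(0, 2): B2/F3 TT untreated
  -> R4 @ bar 2 tick 0 v(0, 3): B2/A3 m7 untreated
  -> R3 @ bar 2 tick 1 v(1, 2): G3 above F3
  -> R3 @ bar 2 tick 2 v(1, 2): G3 above F3
  -> R3 @ bar 2 tick 3 v(1, 2): G3 above F3
  -> R2 @ bar 3 tick 0 v(0, 3): B2/A3 m7 -> G2/G3 P8 similar
  -> R2 @ bar 3 tick 0 v(1, 2): G3/F3 M2 -> D4/G3 P5 similar
  -> R3 @ bar 3 tick 0 v(1, 2): D4 above G3
  -> R3 @ bar 3 tick 1 v(1, 2): D4 above G3
  -> R3 @ bar 3 tick 2 v(1, 2): D4 above G3
  -> R3 @ bar 3 tick 3 v(1, 2): D4 above G3
  -> R1 @ bar 4 tick 0 v(0, 2): G2/G3 P8 -> F2/F3 P8 similar
  -> R1 @ bar 4 tick 0 v(0, 3): G2/G3 P8 -> F2/F3 P8 similar
  -> R1 @ bar 4 tick 0 v(2, 3): G3/G3 P1 -> F3/F3 P1 similar
  -> R1 @ bar 5 tick 0 v(0, 2): F2/F3 P8 -> D3/D4 P8 similar
  -> R1 @ bar 5 tick 0 v(0, 3): F2/F3 P8 -> D3/D4 P8 similar
  -> R1 @ bar 5 tick 0 v(2, 3): F3/F3 P1 -> D4/D4 P1 similar
  -> R8 @ bar 5 tick 0 v(0, 2): penult P8 not 3rd/6th
  -> R8 @ bar 5 tick 0 v(0, 3): penult P8 not 3rd/6th
  -> R1 @ bar 6 tick 0 v(2, 3): D4/D4 P1 -> G4/G4 P1 similar
  -> R2 @ bar 6 tick 0 v(0, 1): D3/B3 M6 -> E3/E4 P8 similar
  -> R6 @ bar 6 tick 3 v(0, 2): closes on m3
  -> R6 @ bar 6 tick 3 v(0, 3): closes on m3

(0, 0, R5, (0, 2))
(0, 0, R5, (0, 3))
(1, 0, R1, (0, 1))
(1, 0, R2, (0, 2))
(1, 0, R2, (1, 2))
(1, 0, R3, (2, 3))
(1, 0, R4, (0, 3))
(1, 1, R3, (2, 3))
(1, 2, R3, (2, 3))
(1, 3, R3, (2, 3))
(2, 0, R3, (1, 2))
(2, 0, R4, (0, 2))
(2, 0, R4, (0, 3))
(2, 1, R3, (1, 2))
(2, 2, R3, (1, 2))
(2, 3, R3, (1, 2))
(3, 0, R2, (0, 3))
(3, 0, R2, (1, 2))
(3, 0, R3, (1, 2))
(3, 1, R3, (1, 2))
(3, 2, R3, (1, 2))
(3, 3, R3, (1, 2))
(4, 0, R1, (0, 2))
(4, 0, R1, (0, 3))
(4, 0, R1, (2, 3))
(5, 0, R1, (0, 2))
(5, 0, R1, (0, 3))
(5, 0, R1, (2, 3))
(5, 0, R8, (0, 2))
(5, 0, R8, (0, 3))
(6, 0, R1, (2, 3))
(6, 0, R2, (0, 1))
(6, 3, R6, (0, 2))
(6, 3, R6, (0, 3))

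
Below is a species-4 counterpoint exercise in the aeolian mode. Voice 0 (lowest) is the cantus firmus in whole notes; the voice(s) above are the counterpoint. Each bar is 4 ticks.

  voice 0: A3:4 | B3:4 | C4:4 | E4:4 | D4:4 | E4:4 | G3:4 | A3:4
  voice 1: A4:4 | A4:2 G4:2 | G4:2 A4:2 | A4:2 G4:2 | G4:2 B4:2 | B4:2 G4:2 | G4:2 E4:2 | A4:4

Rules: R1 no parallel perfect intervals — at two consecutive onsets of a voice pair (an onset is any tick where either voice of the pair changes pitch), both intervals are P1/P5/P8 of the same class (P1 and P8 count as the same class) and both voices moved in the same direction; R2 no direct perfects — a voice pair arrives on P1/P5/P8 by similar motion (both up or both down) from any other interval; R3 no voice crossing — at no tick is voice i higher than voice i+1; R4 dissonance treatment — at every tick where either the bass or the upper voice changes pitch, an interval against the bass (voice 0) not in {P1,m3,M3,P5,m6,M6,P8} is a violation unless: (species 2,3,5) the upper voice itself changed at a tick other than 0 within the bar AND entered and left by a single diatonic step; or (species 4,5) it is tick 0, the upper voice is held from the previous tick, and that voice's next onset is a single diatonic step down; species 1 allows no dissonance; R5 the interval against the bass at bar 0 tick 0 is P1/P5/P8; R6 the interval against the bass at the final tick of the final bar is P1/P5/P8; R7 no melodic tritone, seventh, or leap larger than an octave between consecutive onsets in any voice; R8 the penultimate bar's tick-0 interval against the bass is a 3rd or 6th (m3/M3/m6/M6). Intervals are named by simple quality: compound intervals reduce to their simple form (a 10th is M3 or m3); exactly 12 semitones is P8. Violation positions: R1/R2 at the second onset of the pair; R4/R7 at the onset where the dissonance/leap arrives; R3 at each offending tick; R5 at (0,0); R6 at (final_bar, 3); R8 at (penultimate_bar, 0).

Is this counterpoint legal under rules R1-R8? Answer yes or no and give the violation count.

No (3 violations)

bar 0: v0=A3 v1=A4 (P8)
bar 1: v0=B3 v1=A4 (m7)
bar 2: v0=C4 v1=G4 (P5)
bar 3: v0=E4 v1=A4 (P4)
bar 4: v0=D4 v1=G4 (P4)
bar 5: v0=E4 v1=B4 (P5)
bar 6: v0=G3 v1=G4 (P8)
bar 7: v0=A3 v1=A4 (P8)
  R4 @ bar4.0: D4/G4 P4 untreated
  R8 @ bar6.0: penult P8 not 3rd/6th
  R2 @ bar7.0: G3/E4 M6 -> A3/A4 P8 similar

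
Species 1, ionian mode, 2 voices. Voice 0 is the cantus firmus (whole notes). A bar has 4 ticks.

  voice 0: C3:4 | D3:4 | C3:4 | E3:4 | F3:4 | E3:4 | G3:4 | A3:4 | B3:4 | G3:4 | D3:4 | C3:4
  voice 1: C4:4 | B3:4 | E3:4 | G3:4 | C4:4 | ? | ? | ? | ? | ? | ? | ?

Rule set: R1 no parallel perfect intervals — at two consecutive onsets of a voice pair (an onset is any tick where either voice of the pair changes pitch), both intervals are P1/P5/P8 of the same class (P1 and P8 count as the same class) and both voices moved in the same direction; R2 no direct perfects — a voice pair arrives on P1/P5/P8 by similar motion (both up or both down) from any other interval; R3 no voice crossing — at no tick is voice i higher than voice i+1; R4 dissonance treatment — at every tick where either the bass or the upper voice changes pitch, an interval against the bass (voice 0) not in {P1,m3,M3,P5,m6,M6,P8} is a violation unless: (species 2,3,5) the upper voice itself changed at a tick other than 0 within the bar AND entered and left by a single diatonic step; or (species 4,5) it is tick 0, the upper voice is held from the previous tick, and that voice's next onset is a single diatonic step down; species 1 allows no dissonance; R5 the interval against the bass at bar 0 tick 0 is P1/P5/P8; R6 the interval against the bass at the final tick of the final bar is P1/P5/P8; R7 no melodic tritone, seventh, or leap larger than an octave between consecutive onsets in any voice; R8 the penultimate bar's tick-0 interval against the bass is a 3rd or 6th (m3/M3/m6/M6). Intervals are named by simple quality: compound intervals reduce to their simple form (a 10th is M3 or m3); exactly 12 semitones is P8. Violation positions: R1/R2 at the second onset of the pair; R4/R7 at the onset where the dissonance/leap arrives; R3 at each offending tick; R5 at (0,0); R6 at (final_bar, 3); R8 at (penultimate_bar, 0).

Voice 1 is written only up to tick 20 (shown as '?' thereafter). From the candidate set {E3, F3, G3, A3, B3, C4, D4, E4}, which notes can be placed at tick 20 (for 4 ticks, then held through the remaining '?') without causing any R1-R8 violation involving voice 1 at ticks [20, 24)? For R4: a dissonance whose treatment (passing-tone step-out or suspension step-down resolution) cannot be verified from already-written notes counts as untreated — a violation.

{C4, E4, G3}

E3: violates R2
F3: violates R4
G3: legal
A3: violates R4
B3: violates R1
C4: legal
D4: violates R4
E4: legal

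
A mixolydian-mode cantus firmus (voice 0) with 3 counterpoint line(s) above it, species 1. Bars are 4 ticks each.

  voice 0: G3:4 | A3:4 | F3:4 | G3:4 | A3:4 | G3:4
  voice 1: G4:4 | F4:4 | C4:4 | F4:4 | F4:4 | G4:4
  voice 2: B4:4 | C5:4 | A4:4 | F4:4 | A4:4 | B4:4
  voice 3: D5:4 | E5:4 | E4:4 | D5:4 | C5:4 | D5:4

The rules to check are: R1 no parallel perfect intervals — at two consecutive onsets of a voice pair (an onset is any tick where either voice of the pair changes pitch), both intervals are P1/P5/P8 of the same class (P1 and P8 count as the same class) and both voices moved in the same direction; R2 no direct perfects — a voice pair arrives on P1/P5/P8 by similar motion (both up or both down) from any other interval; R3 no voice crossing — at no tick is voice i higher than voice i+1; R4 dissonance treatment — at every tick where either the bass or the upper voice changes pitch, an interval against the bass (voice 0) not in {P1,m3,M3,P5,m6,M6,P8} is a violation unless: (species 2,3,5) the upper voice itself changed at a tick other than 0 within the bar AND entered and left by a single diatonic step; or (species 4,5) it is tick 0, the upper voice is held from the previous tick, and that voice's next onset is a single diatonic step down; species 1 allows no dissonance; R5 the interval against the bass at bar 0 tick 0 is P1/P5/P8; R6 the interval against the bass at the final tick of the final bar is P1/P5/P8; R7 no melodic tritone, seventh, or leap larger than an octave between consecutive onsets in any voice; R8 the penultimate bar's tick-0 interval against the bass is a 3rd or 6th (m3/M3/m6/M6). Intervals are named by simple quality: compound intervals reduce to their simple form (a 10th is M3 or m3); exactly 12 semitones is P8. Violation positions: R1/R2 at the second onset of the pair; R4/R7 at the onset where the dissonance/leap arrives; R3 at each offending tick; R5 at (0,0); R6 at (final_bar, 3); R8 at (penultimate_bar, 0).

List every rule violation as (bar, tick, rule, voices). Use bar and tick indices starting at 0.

bar 0: v0=G3 v1=G4 v2=B4 v3=D5 downbeat P5
bar 1: v0=A3 v1=F4 v2=C5 v3=E5 downbeat P5
bar 2: v0=F3 v1=C4 v2=A4 v3=E4 downbeat M7
bar 3: v0=G3 v1=F4 v2=F4 v3=D5 downbeat P5
bar 4: v0=A3 v1=F4 v2=A4 v3=C5 downbeat m3
bar 5: v0=G3 v1=G4 v2=B4 v3=D5 downbeat P5
  -> R5 @ bar 0 tick 0 v(0, 2): opens on M3
  -> R1 @ bar 1 tick 0 v(0, 3): G3/D5 P5 -> A3/E5 P5 similar
  -> R2 @ bar 2 tick 0 v(0, 1): A3/F4 m6 -> F3/C4 P5 similar
  -> R3 @ bar 2 tick 0 v(2, 3): A4 above E4
  -> R4 @ bar 2 tick 0 v(0, 3): F3/E4 M7 untreated
  -> R3 @ bar 2 tick 1 v(2, 3): A4 above E4
  -> R3 @ bar 2 tick 2 v(2, 3): A4 above E4
  -> R3 @ bar 2 tick 3 v(2, 3): A4 above E4
  -> R2 @ bar 3 tick 0 v(0, 3): F3/E4 M7 -> G3/D5 P5 similar
  -> R4 @ bar 3 tick 0 v(0, 1): G3/F4 m7 untreated
  -> R4 @ bar 3 tick 0 v(0, 2): G3/F4 m7 untreated
  -> R7 @ bar 3 tick 0 v(3,): E4->D5 leap 10st
  -> R2 @ bar 4 tick 0 v(0, 2): G3/F4 m7 -> A3/A4 P8 similar
  -> R8 @ bar 4 tick 0 v(0, 2): penult P8 not 3rd/6th
  -> R1 @ bar 5 tick 0 v(1, 3): F4/C5 P5 -> G4/D5 P5 similar
  -> R6 @ bar 5 tick 3 v(0, 2): closes on M3

(0, 0, R5, (0, 2))
(1, 0, R1, (0, 3))
(2, 0, R2, (0, 1))
(2, 0, R3, (2, 3))
(2, 0, R4, (0, 3))
(2, 1, R3, (2, 3))
(2, 2, R3, (2, 3))
(2, 3, R3, (2, 3))
(3, 0, R2, (0, 3))
(3, 0, R4, (0, 1))
(3, 0, R4, (0, 2))
(3, 0, R7, (3,))
(4, 0, R2, (0, 2))
(4, 0, R8, (0, 2))
(5, 0, R1, (1, 3))
(5, 3, R6, (0, 2))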